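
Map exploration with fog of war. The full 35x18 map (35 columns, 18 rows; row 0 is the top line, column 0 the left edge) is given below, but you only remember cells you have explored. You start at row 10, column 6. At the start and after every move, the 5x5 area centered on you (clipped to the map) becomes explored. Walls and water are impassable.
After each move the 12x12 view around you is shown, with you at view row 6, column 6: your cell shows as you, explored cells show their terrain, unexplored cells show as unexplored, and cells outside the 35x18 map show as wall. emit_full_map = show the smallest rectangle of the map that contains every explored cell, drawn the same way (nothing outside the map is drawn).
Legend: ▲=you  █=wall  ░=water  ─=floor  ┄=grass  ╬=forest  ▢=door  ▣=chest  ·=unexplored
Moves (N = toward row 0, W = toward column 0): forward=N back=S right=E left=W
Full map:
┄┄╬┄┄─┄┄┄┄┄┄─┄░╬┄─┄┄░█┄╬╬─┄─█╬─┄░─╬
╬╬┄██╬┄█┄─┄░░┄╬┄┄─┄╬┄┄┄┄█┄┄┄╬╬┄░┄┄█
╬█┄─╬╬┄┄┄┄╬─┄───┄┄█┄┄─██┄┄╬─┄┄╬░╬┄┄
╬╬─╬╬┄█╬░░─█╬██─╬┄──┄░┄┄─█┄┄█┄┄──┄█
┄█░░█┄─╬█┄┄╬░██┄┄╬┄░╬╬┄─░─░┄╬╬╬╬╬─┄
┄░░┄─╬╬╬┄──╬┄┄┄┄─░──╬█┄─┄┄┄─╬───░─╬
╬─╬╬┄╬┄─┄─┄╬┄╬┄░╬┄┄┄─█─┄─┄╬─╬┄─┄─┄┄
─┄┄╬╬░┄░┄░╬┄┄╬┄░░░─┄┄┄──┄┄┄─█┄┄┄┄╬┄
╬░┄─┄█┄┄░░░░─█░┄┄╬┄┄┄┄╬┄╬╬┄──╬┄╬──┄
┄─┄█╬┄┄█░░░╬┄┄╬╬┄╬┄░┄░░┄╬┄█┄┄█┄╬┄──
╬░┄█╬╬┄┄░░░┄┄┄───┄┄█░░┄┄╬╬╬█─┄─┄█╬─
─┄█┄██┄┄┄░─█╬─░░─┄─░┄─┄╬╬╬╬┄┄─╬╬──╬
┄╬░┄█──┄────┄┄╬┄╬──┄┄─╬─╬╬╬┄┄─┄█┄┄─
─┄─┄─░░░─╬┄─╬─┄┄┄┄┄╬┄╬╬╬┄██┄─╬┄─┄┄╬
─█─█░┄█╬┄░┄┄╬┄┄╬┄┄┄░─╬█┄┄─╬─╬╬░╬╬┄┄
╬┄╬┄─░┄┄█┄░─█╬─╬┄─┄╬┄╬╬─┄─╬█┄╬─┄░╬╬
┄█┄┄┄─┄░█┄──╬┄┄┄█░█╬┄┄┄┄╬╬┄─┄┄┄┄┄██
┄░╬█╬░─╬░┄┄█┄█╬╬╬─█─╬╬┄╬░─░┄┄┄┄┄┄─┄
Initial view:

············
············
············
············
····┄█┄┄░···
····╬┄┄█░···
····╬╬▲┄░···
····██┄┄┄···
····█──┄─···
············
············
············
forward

············
············
············
············
····╬░┄░┄···
····┄█┄┄░···
····╬┄▲█░···
····╬╬┄┄░···
····██┄┄┄···
····█──┄─···
············
············

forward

············
············
············
············
····┄╬┄─┄···
····╬░┄░┄···
····┄█▲┄░···
····╬┄┄█░···
····╬╬┄┄░···
····██┄┄┄···
····█──┄─···
············

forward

············
············
············
············
····─╬╬╬┄···
····┄╬┄─┄···
····╬░▲░┄···
····┄█┄┄░···
····╬┄┄█░···
····╬╬┄┄░···
····██┄┄┄···
····█──┄─···

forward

············
············
············
············
····█┄─╬█···
····─╬╬╬┄···
····┄╬▲─┄···
····╬░┄░┄···
····┄█┄┄░···
····╬┄┄█░···
····╬╬┄┄░···
····██┄┄┄···

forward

████████████
············
············
············
····╬┄█╬░···
····█┄─╬█···
····─╬▲╬┄···
····┄╬┄─┄···
····╬░┄░┄···
····┄█┄┄░···
····╬┄┄█░···
····╬╬┄┄░···

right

████████████
············
············
············
···╬┄█╬░░···
···█┄─╬█┄···
···─╬╬▲┄─···
···┄╬┄─┄─···
···╬░┄░┄░···
···┄█┄┄░····
···╬┄┄█░····
···╬╬┄┄░····

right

████████████
············
············
············
··╬┄█╬░░─···
··█┄─╬█┄┄···
··─╬╬╬▲──···
··┄╬┄─┄─┄···
··╬░┄░┄░╬···
··┄█┄┄░·····
··╬┄┄█░·····
··╬╬┄┄░·····

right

████████████
············
············
············
·╬┄█╬░░─█···
·█┄─╬█┄┄╬···
·─╬╬╬┄▲─╬···
·┄╬┄─┄─┄╬···
·╬░┄░┄░╬┄···
·┄█┄┄░······
·╬┄┄█░······
·╬╬┄┄░······

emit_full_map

╬┄█╬░░─█
█┄─╬█┄┄╬
─╬╬╬┄▲─╬
┄╬┄─┄─┄╬
╬░┄░┄░╬┄
┄█┄┄░···
╬┄┄█░···
╬╬┄┄░···
██┄┄┄···
█──┄─···

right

████████████
············
············
············
╬┄█╬░░─█╬···
█┄─╬█┄┄╬░···
─╬╬╬┄─▲╬┄···
┄╬┄─┄─┄╬┄···
╬░┄░┄░╬┄┄···
┄█┄┄░·······
╬┄┄█░·······
╬╬┄┄░·······

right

████████████
············
············
············
┄█╬░░─█╬█···
┄─╬█┄┄╬░█···
╬╬╬┄──▲┄┄···
╬┄─┄─┄╬┄╬···
░┄░┄░╬┄┄╬···
█┄┄░········
┄┄█░········
╬┄┄░········

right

████████████
············
············
············
█╬░░─█╬██···
─╬█┄┄╬░██···
╬╬┄──╬▲┄┄···
┄─┄─┄╬┄╬┄···
┄░┄░╬┄┄╬┄···
┄┄░·········
┄█░·········
┄┄░·········

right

████████████
············
············
············
╬░░─█╬██─···
╬█┄┄╬░██┄···
╬┄──╬┄▲┄┄···
─┄─┄╬┄╬┄░···
░┄░╬┄┄╬┄░···
┄░··········
█░··········
┄░··········

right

████████████
············
············
············
░░─█╬██─╬···
█┄┄╬░██┄┄···
┄──╬┄┄▲┄─···
┄─┄╬┄╬┄░╬···
┄░╬┄┄╬┄░░···
░···········
░···········
░···········

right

████████████
············
············
············
░─█╬██─╬┄···
┄┄╬░██┄┄╬···
──╬┄┄┄▲─░···
─┄╬┄╬┄░╬┄···
░╬┄┄╬┄░░░···
············
············
············

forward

████████████
████████████
············
············
····───┄┄···
░─█╬██─╬┄···
┄┄╬░██▲┄╬···
──╬┄┄┄┄─░···
─┄╬┄╬┄░╬┄···
░╬┄┄╬┄░░░···
············
············

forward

████████████
████████████
████████████
············
····┄╬┄┄─···
····───┄┄···
░─█╬██▲╬┄···
┄┄╬░██┄┄╬···
──╬┄┄┄┄─░···
─┄╬┄╬┄░╬┄···
░╬┄┄╬┄░░░···
············

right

████████████
████████████
████████████
············
···┄╬┄┄─┄···
···───┄┄█···
─█╬██─▲┄─···
┄╬░██┄┄╬┄···
─╬┄┄┄┄─░─···
┄╬┄╬┄░╬┄····
╬┄┄╬┄░░░····
············

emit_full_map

·········┄╬┄┄─┄
·········───┄┄█
╬┄█╬░░─█╬██─▲┄─
█┄─╬█┄┄╬░██┄┄╬┄
─╬╬╬┄──╬┄┄┄┄─░─
┄╬┄─┄─┄╬┄╬┄░╬┄·
╬░┄░┄░╬┄┄╬┄░░░·
┄█┄┄░··········
╬┄┄█░··········
╬╬┄┄░··········
██┄┄┄··········
█──┄─··········

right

████████████
████████████
████████████
············
··┄╬┄┄─┄╬···
··───┄┄█┄···
█╬██─╬▲──···
╬░██┄┄╬┄░···
╬┄┄┄┄─░──···
╬┄╬┄░╬┄·····
┄┄╬┄░░░·····
············

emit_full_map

·········┄╬┄┄─┄╬
·········───┄┄█┄
╬┄█╬░░─█╬██─╬▲──
█┄─╬█┄┄╬░██┄┄╬┄░
─╬╬╬┄──╬┄┄┄┄─░──
┄╬┄─┄─┄╬┄╬┄░╬┄··
╬░┄░┄░╬┄┄╬┄░░░··
┄█┄┄░···········
╬┄┄█░···········
╬╬┄┄░···········
██┄┄┄···········
█──┄─···········


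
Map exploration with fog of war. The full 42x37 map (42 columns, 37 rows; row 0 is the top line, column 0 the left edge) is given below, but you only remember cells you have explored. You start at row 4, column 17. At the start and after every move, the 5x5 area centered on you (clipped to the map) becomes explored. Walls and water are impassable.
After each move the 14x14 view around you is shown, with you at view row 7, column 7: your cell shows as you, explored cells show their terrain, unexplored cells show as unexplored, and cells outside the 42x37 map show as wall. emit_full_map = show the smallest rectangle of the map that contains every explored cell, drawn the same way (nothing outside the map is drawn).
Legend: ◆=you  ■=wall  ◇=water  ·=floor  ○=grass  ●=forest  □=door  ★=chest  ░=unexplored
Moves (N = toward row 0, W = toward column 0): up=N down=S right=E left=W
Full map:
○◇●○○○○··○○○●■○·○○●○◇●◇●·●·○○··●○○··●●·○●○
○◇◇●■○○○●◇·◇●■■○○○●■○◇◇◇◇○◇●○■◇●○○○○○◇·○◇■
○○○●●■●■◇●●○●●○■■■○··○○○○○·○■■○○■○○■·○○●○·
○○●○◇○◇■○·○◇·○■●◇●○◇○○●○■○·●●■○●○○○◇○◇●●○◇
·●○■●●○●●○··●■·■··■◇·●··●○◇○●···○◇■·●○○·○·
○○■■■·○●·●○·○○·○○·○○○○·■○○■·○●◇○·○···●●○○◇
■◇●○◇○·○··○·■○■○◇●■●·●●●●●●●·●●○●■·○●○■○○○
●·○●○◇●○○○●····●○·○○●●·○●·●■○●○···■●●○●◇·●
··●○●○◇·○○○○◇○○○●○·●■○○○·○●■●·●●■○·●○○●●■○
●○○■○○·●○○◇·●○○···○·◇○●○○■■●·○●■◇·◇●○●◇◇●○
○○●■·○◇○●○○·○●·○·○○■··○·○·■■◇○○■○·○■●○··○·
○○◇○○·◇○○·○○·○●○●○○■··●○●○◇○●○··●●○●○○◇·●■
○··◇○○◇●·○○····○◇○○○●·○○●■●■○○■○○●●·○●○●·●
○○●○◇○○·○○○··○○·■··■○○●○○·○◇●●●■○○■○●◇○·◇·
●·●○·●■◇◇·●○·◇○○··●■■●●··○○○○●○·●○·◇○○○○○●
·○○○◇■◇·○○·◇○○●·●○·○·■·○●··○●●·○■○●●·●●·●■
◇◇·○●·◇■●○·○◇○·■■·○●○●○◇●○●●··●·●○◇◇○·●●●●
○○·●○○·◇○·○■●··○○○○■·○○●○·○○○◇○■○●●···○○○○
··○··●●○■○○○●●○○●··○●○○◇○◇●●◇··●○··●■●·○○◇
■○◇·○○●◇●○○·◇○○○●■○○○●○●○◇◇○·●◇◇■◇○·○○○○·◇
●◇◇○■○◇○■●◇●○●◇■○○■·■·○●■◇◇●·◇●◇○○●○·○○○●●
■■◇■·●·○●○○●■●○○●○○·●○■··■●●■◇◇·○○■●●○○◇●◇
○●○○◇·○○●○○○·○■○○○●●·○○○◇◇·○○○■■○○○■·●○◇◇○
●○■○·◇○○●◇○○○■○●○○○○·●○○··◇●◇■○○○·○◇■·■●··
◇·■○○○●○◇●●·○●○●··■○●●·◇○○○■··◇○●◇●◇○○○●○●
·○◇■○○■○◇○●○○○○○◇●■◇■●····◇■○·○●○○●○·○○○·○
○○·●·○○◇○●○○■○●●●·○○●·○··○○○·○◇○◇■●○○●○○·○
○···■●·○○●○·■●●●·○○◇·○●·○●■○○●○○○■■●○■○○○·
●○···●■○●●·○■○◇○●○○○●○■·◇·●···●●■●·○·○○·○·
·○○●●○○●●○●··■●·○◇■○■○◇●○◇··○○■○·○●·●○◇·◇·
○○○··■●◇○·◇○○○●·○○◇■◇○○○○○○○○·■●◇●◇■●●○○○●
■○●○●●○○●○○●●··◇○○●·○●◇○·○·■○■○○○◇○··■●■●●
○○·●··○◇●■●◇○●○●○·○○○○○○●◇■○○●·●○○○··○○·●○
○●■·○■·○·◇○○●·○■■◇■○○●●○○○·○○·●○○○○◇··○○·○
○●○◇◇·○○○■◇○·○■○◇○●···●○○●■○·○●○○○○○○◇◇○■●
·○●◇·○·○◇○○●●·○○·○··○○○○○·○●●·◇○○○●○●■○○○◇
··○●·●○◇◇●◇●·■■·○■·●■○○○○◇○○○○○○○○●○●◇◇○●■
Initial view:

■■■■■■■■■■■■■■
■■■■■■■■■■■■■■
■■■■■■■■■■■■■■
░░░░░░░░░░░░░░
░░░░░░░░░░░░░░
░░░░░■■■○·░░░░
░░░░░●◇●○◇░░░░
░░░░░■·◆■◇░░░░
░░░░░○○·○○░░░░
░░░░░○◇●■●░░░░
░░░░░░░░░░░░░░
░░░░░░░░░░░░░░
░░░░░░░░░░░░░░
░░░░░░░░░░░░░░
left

■■■■■■■■■■■■■■
■■■■■■■■■■■■■■
■■■■■■■■■■■■■■
░░░░░░░░░░░░░░
░░░░░░░░░░░░░░
░░░░░○■■■○·░░░
░░░░░■●◇●○◇░░░
░░░░░·■◆·■◇░░░
░░░░░·○○·○○░░░
░░░░░■○◇●■●░░░
░░░░░░░░░░░░░░
░░░░░░░░░░░░░░
░░░░░░░░░░░░░░
░░░░░░░░░░░░░░

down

■■■■■■■■■■■■■■
■■■■■■■■■■■■■■
░░░░░░░░░░░░░░
░░░░░░░░░░░░░░
░░░░░○■■■○·░░░
░░░░░■●◇●○◇░░░
░░░░░·■··■◇░░░
░░░░░·○◆·○○░░░
░░░░░■○◇●■●░░░
░░░░░·●○·○░░░░
░░░░░░░░░░░░░░
░░░░░░░░░░░░░░
░░░░░░░░░░░░░░
░░░░░░░░░░░░░░

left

■■■■■■■■■■■■■■
■■■■■■■■■■■■■■
░░░░░░░░░░░░░░
░░░░░░░░░░░░░░
░░░░░░○■■■○·░░
░░░░░○■●◇●○◇░░
░░░░░■·■··■◇░░
░░░░░○·◆○·○○░░
░░░░░○■○◇●■●░░
░░░░░··●○·○░░░
░░░░░░░░░░░░░░
░░░░░░░░░░░░░░
░░░░░░░░░░░░░░
░░░░░░░░░░░░░░

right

■■■■■■■■■■■■■■
■■■■■■■■■■■■■■
░░░░░░░░░░░░░░
░░░░░░░░░░░░░░
░░░░░○■■■○·░░░
░░░░○■●◇●○◇░░░
░░░░■·■··■◇░░░
░░░░○·○◆·○○░░░
░░░░○■○◇●■●░░░
░░░░··●○·○░░░░
░░░░░░░░░░░░░░
░░░░░░░░░░░░░░
░░░░░░░░░░░░░░
░░░░░░░░░░░░░░

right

■■■■■■■■■■■■■■
■■■■■■■■■■■■■■
░░░░░░░░░░░░░░
░░░░░░░░░░░░░░
░░░░○■■■○·░░░░
░░░○■●◇●○◇░░░░
░░░■·■··■◇░░░░
░░░○·○○◆○○░░░░
░░░○■○◇●■●░░░░
░░░··●○·○○░░░░
░░░░░░░░░░░░░░
░░░░░░░░░░░░░░
░░░░░░░░░░░░░░
░░░░░░░░░░░░░░

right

■■■■■■■■■■■■■■
■■■■■■■■■■■■■■
░░░░░░░░░░░░░░
░░░░░░░░░░░░░░
░░░○■■■○·░░░░░
░░○■●◇●○◇○░░░░
░░■·■··■◇·░░░░
░░○·○○·◆○○░░░░
░░○■○◇●■●·░░░░
░░··●○·○○●░░░░
░░░░░░░░░░░░░░
░░░░░░░░░░░░░░
░░░░░░░░░░░░░░
░░░░░░░░░░░░░░

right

■■■■■■■■■■■■■■
■■■■■■■■■■■■■■
░░░░░░░░░░░░░░
░░░░░░░░░░░░░░
░░○■■■○·░░░░░░
░○■●◇●○◇○○░░░░
░■·■··■◇·●░░░░
░○·○○·○◆○○░░░░
░○■○◇●■●·●░░░░
░··●○·○○●●░░░░
░░░░░░░░░░░░░░
░░░░░░░░░░░░░░
░░░░░░░░░░░░░░
░░░░░░░░░░░░░░

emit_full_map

░○■■■○·░░
○■●◇●○◇○○
■·■··■◇·●
○·○○·○◆○○
○■○◇●■●·●
··●○·○○●●

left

■■■■■■■■■■■■■■
■■■■■■■■■■■■■■
░░░░░░░░░░░░░░
░░░░░░░░░░░░░░
░░░○■■■○·░░░░░
░░○■●◇●○◇○○░░░
░░■·■··■◇·●░░░
░░○·○○·◆○○○░░░
░░○■○◇●■●·●░░░
░░··●○·○○●●░░░
░░░░░░░░░░░░░░
░░░░░░░░░░░░░░
░░░░░░░░░░░░░░
░░░░░░░░░░░░░░

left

■■■■■■■■■■■■■■
■■■■■■■■■■■■■■
░░░░░░░░░░░░░░
░░░░░░░░░░░░░░
░░░░○■■■○·░░░░
░░░○■●◇●○◇○○░░
░░░■·■··■◇·●░░
░░░○·○○◆○○○○░░
░░░○■○◇●■●·●░░
░░░··●○·○○●●░░
░░░░░░░░░░░░░░
░░░░░░░░░░░░░░
░░░░░░░░░░░░░░
░░░░░░░░░░░░░░

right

■■■■■■■■■■■■■■
■■■■■■■■■■■■■■
░░░░░░░░░░░░░░
░░░░░░░░░░░░░░
░░░○■■■○·░░░░░
░░○■●◇●○◇○○░░░
░░■·■··■◇·●░░░
░░○·○○·◆○○○░░░
░░○■○◇●■●·●░░░
░░··●○·○○●●░░░
░░░░░░░░░░░░░░
░░░░░░░░░░░░░░
░░░░░░░░░░░░░░
░░░░░░░░░░░░░░

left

■■■■■■■■■■■■■■
■■■■■■■■■■■■■■
░░░░░░░░░░░░░░
░░░░░░░░░░░░░░
░░░░○■■■○·░░░░
░░░○■●◇●○◇○○░░
░░░■·■··■◇·●░░
░░░○·○○◆○○○○░░
░░░○■○◇●■●·●░░
░░░··●○·○○●●░░
░░░░░░░░░░░░░░
░░░░░░░░░░░░░░
░░░░░░░░░░░░░░
░░░░░░░░░░░░░░

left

■■■■■■■■■■■■■■
■■■■■■■■■■■■■■
░░░░░░░░░░░░░░
░░░░░░░░░░░░░░
░░░░░○■■■○·░░░
░░░░○■●◇●○◇○○░
░░░░■·■··■◇·●░
░░░░○·○◆·○○○○░
░░░░○■○◇●■●·●░
░░░░··●○·○○●●░
░░░░░░░░░░░░░░
░░░░░░░░░░░░░░
░░░░░░░░░░░░░░
░░░░░░░░░░░░░░

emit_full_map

░○■■■○·░░
○■●◇●○◇○○
■·■··■◇·●
○·○◆·○○○○
○■○◇●■●·●
··●○·○○●●


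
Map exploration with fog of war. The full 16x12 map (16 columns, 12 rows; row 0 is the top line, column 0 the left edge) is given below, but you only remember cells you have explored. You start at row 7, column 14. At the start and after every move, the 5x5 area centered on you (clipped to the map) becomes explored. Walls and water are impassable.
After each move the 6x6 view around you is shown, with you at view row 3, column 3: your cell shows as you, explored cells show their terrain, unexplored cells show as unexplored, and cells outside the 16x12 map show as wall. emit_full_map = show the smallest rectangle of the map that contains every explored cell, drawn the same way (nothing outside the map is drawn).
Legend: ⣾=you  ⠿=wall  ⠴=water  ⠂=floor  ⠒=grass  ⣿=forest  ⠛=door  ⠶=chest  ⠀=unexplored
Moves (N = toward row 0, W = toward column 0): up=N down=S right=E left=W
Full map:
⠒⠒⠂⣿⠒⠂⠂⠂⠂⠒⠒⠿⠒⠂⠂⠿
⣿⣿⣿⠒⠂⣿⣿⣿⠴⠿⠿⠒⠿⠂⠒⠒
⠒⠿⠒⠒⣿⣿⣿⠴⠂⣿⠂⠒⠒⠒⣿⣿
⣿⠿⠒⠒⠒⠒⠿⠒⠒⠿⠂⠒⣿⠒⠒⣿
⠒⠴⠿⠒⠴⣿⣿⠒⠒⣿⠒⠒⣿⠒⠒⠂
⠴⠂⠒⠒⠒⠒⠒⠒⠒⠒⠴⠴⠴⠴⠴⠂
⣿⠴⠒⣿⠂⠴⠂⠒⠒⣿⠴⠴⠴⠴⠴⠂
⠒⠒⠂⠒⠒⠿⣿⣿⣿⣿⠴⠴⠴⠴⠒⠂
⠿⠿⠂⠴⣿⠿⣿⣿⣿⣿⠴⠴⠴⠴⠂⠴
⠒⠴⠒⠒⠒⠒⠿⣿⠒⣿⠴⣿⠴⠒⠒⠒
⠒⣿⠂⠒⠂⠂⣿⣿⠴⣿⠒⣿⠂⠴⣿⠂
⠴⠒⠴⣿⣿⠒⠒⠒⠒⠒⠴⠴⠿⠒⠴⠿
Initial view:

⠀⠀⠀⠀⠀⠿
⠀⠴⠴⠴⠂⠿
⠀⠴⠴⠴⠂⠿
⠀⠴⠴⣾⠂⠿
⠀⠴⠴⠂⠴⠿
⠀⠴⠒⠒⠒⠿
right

⠀⠀⠀⠀⠿⠿
⠴⠴⠴⠂⠿⠿
⠴⠴⠴⠂⠿⠿
⠴⠴⠒⣾⠿⠿
⠴⠴⠂⠴⠿⠿
⠴⠒⠒⠒⠿⠿

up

⠀⠀⠀⠀⠿⠿
⠀⠒⠒⠂⠿⠿
⠴⠴⠴⠂⠿⠿
⠴⠴⠴⣾⠿⠿
⠴⠴⠒⠂⠿⠿
⠴⠴⠂⠴⠿⠿

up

⠀⠀⠀⠀⠿⠿
⠀⠒⠒⣿⠿⠿
⠀⠒⠒⠂⠿⠿
⠴⠴⠴⣾⠿⠿
⠴⠴⠴⠂⠿⠿
⠴⠴⠒⠂⠿⠿

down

⠀⠒⠒⣿⠿⠿
⠀⠒⠒⠂⠿⠿
⠴⠴⠴⠂⠿⠿
⠴⠴⠴⣾⠿⠿
⠴⠴⠒⠂⠿⠿
⠴⠴⠂⠴⠿⠿

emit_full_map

⠀⠒⠒⣿
⠀⠒⠒⠂
⠴⠴⠴⠂
⠴⠴⠴⣾
⠴⠴⠒⠂
⠴⠴⠂⠴
⠴⠒⠒⠒

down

⠀⠒⠒⠂⠿⠿
⠴⠴⠴⠂⠿⠿
⠴⠴⠴⠂⠿⠿
⠴⠴⠒⣾⠿⠿
⠴⠴⠂⠴⠿⠿
⠴⠒⠒⠒⠿⠿

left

⠀⠀⠒⠒⠂⠿
⠀⠴⠴⠴⠂⠿
⠀⠴⠴⠴⠂⠿
⠀⠴⠴⣾⠂⠿
⠀⠴⠴⠂⠴⠿
⠀⠴⠒⠒⠒⠿

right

⠀⠒⠒⠂⠿⠿
⠴⠴⠴⠂⠿⠿
⠴⠴⠴⠂⠿⠿
⠴⠴⠒⣾⠿⠿
⠴⠴⠂⠴⠿⠿
⠴⠒⠒⠒⠿⠿

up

⠀⠒⠒⣿⠿⠿
⠀⠒⠒⠂⠿⠿
⠴⠴⠴⠂⠿⠿
⠴⠴⠴⣾⠿⠿
⠴⠴⠒⠂⠿⠿
⠴⠴⠂⠴⠿⠿

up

⠀⠀⠀⠀⠿⠿
⠀⠒⠒⣿⠿⠿
⠀⠒⠒⠂⠿⠿
⠴⠴⠴⣾⠿⠿
⠴⠴⠴⠂⠿⠿
⠴⠴⠒⠂⠿⠿


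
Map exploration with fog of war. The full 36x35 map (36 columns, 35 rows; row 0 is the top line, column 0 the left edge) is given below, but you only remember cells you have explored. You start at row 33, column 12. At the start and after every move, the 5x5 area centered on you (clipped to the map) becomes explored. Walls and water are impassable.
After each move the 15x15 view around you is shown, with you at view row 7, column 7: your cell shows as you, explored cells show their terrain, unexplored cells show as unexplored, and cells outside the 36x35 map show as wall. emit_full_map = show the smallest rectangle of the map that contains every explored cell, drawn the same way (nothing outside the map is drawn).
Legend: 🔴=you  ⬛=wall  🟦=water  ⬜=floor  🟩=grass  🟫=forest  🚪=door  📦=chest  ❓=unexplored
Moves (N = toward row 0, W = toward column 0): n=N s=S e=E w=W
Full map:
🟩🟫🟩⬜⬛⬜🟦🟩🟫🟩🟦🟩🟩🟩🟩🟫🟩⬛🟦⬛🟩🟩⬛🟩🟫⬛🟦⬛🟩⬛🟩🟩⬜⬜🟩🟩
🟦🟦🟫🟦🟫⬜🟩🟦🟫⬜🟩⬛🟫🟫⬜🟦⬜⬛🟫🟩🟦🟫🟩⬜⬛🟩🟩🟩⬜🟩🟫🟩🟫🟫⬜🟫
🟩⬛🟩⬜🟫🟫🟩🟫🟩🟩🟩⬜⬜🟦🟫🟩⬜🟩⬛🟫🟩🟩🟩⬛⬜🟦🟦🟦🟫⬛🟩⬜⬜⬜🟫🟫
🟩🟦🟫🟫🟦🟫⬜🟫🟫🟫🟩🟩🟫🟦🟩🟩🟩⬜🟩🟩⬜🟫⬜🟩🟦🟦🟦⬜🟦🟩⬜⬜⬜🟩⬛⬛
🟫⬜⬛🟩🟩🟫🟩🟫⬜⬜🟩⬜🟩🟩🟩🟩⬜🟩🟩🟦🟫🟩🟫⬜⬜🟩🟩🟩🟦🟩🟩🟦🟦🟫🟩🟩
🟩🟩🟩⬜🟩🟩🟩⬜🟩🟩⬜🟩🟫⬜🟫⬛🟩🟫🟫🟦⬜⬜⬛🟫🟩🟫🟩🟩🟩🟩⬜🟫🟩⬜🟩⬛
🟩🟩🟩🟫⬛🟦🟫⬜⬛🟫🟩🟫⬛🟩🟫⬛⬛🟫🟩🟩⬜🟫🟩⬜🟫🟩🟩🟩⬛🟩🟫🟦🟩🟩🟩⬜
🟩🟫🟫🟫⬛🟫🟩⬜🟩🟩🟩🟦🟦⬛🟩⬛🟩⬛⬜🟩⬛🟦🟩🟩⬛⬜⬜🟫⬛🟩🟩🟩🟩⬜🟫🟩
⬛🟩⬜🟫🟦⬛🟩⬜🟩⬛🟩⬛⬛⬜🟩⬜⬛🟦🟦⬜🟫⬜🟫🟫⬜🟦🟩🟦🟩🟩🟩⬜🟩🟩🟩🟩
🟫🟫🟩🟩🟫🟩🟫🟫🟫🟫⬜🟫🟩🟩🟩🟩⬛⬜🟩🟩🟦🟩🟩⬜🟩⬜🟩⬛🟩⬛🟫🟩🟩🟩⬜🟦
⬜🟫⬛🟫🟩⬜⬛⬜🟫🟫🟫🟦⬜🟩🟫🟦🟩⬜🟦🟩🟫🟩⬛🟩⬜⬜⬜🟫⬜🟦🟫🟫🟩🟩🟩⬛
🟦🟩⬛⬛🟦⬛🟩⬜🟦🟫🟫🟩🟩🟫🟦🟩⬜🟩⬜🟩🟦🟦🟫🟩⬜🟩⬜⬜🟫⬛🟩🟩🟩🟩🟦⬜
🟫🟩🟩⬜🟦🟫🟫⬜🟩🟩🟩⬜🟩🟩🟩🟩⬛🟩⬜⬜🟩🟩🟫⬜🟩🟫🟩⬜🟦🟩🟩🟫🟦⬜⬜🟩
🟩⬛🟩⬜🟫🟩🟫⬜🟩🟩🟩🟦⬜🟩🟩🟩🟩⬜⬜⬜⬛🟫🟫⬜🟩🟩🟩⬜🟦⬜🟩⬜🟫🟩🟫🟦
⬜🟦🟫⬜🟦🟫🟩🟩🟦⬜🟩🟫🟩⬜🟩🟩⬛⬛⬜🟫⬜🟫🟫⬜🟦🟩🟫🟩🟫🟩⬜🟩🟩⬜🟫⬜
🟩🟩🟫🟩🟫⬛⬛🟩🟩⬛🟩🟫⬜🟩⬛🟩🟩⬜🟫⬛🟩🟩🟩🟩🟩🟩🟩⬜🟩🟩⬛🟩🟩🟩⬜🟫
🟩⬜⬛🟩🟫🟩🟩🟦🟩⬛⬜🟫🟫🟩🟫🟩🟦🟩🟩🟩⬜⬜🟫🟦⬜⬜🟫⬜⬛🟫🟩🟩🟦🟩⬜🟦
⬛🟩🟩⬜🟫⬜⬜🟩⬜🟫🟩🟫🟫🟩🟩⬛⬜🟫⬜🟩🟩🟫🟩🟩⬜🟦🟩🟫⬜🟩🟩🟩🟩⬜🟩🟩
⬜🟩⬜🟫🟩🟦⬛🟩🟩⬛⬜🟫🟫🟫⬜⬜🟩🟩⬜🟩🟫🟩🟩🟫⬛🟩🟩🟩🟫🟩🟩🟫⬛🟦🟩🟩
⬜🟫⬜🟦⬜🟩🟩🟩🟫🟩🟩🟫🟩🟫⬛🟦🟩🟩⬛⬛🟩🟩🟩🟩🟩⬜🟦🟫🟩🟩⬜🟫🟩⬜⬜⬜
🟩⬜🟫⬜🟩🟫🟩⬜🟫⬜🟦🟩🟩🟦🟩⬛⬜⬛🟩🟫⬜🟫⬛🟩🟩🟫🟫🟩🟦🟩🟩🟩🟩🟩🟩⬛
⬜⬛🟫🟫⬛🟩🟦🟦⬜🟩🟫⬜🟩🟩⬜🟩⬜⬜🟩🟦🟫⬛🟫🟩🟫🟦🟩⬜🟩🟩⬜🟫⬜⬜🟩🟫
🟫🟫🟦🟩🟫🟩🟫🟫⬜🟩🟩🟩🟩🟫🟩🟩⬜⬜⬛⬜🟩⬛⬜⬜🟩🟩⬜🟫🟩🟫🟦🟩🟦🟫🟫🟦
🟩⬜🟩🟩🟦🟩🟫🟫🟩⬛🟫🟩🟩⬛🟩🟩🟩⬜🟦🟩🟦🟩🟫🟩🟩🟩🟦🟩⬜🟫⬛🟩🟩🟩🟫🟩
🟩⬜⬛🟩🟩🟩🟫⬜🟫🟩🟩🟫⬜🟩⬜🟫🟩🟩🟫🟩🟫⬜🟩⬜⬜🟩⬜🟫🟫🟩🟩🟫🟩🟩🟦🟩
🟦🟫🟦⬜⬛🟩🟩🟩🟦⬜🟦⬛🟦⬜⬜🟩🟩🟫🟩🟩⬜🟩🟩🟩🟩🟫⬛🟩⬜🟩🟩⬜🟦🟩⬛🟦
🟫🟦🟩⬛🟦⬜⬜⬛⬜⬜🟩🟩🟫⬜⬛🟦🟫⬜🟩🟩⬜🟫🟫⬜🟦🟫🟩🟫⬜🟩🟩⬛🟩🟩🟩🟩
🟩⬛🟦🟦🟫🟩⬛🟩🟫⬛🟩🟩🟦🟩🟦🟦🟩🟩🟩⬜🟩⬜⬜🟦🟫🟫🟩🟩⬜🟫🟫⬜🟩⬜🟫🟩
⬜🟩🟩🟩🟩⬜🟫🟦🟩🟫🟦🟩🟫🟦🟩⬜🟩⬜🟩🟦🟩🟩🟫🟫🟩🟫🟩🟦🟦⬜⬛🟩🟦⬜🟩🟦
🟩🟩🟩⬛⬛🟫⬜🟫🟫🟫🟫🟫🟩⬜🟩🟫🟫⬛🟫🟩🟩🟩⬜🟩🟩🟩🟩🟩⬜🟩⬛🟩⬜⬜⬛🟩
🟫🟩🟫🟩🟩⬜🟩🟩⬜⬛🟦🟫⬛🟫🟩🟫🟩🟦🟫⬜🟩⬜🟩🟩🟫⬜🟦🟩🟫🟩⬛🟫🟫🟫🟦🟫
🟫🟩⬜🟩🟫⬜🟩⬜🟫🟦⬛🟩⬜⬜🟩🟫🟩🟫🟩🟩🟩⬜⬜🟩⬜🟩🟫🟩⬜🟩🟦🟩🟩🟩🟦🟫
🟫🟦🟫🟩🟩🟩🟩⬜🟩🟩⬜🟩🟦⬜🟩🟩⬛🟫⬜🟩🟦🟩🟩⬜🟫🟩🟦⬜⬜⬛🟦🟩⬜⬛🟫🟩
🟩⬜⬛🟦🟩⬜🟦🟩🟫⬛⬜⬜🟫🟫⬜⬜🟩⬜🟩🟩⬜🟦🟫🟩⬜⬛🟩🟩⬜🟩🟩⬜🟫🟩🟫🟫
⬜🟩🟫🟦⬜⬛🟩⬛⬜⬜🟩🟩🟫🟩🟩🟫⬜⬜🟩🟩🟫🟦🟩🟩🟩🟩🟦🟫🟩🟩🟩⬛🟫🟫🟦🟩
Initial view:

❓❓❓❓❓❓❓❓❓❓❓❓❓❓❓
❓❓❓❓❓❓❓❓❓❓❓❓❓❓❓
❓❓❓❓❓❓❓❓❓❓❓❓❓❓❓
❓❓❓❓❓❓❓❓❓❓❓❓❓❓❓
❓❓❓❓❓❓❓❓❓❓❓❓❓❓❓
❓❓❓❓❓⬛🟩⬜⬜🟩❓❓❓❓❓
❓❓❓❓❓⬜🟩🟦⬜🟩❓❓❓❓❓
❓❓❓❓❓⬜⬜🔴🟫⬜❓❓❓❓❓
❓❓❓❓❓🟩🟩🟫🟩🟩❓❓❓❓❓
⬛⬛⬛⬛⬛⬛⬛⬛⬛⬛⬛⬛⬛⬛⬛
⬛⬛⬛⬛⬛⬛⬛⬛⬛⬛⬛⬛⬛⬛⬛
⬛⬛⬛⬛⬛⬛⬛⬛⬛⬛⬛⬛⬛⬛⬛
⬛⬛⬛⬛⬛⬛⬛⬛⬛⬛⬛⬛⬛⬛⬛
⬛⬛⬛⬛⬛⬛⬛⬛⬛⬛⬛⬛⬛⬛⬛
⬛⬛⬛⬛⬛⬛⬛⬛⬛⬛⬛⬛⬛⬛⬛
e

❓❓❓❓❓❓❓❓❓❓❓❓❓❓❓
❓❓❓❓❓❓❓❓❓❓❓❓❓❓❓
❓❓❓❓❓❓❓❓❓❓❓❓❓❓❓
❓❓❓❓❓❓❓❓❓❓❓❓❓❓❓
❓❓❓❓❓❓❓❓❓❓❓❓❓❓❓
❓❓❓❓⬛🟩⬜⬜🟩🟫❓❓❓❓❓
❓❓❓❓⬜🟩🟦⬜🟩🟩❓❓❓❓❓
❓❓❓❓⬜⬜🟫🔴⬜⬜❓❓❓❓❓
❓❓❓❓🟩🟩🟫🟩🟩🟫❓❓❓❓❓
⬛⬛⬛⬛⬛⬛⬛⬛⬛⬛⬛⬛⬛⬛⬛
⬛⬛⬛⬛⬛⬛⬛⬛⬛⬛⬛⬛⬛⬛⬛
⬛⬛⬛⬛⬛⬛⬛⬛⬛⬛⬛⬛⬛⬛⬛
⬛⬛⬛⬛⬛⬛⬛⬛⬛⬛⬛⬛⬛⬛⬛
⬛⬛⬛⬛⬛⬛⬛⬛⬛⬛⬛⬛⬛⬛⬛
⬛⬛⬛⬛⬛⬛⬛⬛⬛⬛⬛⬛⬛⬛⬛

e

❓❓❓❓❓❓❓❓❓❓❓❓❓❓❓
❓❓❓❓❓❓❓❓❓❓❓❓❓❓❓
❓❓❓❓❓❓❓❓❓❓❓❓❓❓❓
❓❓❓❓❓❓❓❓❓❓❓❓❓❓❓
❓❓❓❓❓❓❓❓❓❓❓❓❓❓❓
❓❓❓⬛🟩⬜⬜🟩🟫🟩❓❓❓❓❓
❓❓❓⬜🟩🟦⬜🟩🟩⬛❓❓❓❓❓
❓❓❓⬜⬜🟫🟫🔴⬜🟩❓❓❓❓❓
❓❓❓🟩🟩🟫🟩🟩🟫⬜❓❓❓❓❓
⬛⬛⬛⬛⬛⬛⬛⬛⬛⬛⬛⬛⬛⬛⬛
⬛⬛⬛⬛⬛⬛⬛⬛⬛⬛⬛⬛⬛⬛⬛
⬛⬛⬛⬛⬛⬛⬛⬛⬛⬛⬛⬛⬛⬛⬛
⬛⬛⬛⬛⬛⬛⬛⬛⬛⬛⬛⬛⬛⬛⬛
⬛⬛⬛⬛⬛⬛⬛⬛⬛⬛⬛⬛⬛⬛⬛
⬛⬛⬛⬛⬛⬛⬛⬛⬛⬛⬛⬛⬛⬛⬛

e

❓❓❓❓❓❓❓❓❓❓❓❓❓❓❓
❓❓❓❓❓❓❓❓❓❓❓❓❓❓❓
❓❓❓❓❓❓❓❓❓❓❓❓❓❓❓
❓❓❓❓❓❓❓❓❓❓❓❓❓❓❓
❓❓❓❓❓❓❓❓❓❓❓❓❓❓❓
❓❓⬛🟩⬜⬜🟩🟫🟩🟫❓❓❓❓❓
❓❓⬜🟩🟦⬜🟩🟩⬛🟫❓❓❓❓❓
❓❓⬜⬜🟫🟫⬜🔴🟩⬜❓❓❓❓❓
❓❓🟩🟩🟫🟩🟩🟫⬜⬜❓❓❓❓❓
⬛⬛⬛⬛⬛⬛⬛⬛⬛⬛⬛⬛⬛⬛⬛
⬛⬛⬛⬛⬛⬛⬛⬛⬛⬛⬛⬛⬛⬛⬛
⬛⬛⬛⬛⬛⬛⬛⬛⬛⬛⬛⬛⬛⬛⬛
⬛⬛⬛⬛⬛⬛⬛⬛⬛⬛⬛⬛⬛⬛⬛
⬛⬛⬛⬛⬛⬛⬛⬛⬛⬛⬛⬛⬛⬛⬛
⬛⬛⬛⬛⬛⬛⬛⬛⬛⬛⬛⬛⬛⬛⬛

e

❓❓❓❓❓❓❓❓❓❓❓❓❓❓❓
❓❓❓❓❓❓❓❓❓❓❓❓❓❓❓
❓❓❓❓❓❓❓❓❓❓❓❓❓❓❓
❓❓❓❓❓❓❓❓❓❓❓❓❓❓❓
❓❓❓❓❓❓❓❓❓❓❓❓❓❓❓
❓⬛🟩⬜⬜🟩🟫🟩🟫🟩❓❓❓❓❓
❓⬜🟩🟦⬜🟩🟩⬛🟫⬜❓❓❓❓❓
❓⬜⬜🟫🟫⬜⬜🔴⬜🟩❓❓❓❓❓
❓🟩🟩🟫🟩🟩🟫⬜⬜🟩❓❓❓❓❓
⬛⬛⬛⬛⬛⬛⬛⬛⬛⬛⬛⬛⬛⬛⬛
⬛⬛⬛⬛⬛⬛⬛⬛⬛⬛⬛⬛⬛⬛⬛
⬛⬛⬛⬛⬛⬛⬛⬛⬛⬛⬛⬛⬛⬛⬛
⬛⬛⬛⬛⬛⬛⬛⬛⬛⬛⬛⬛⬛⬛⬛
⬛⬛⬛⬛⬛⬛⬛⬛⬛⬛⬛⬛⬛⬛⬛
⬛⬛⬛⬛⬛⬛⬛⬛⬛⬛⬛⬛⬛⬛⬛

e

❓❓❓❓❓❓❓❓❓❓❓❓❓❓❓
❓❓❓❓❓❓❓❓❓❓❓❓❓❓❓
❓❓❓❓❓❓❓❓❓❓❓❓❓❓❓
❓❓❓❓❓❓❓❓❓❓❓❓❓❓❓
❓❓❓❓❓❓❓❓❓❓❓❓❓❓❓
⬛🟩⬜⬜🟩🟫🟩🟫🟩🟩❓❓❓❓❓
⬜🟩🟦⬜🟩🟩⬛🟫⬜🟩❓❓❓❓❓
⬜⬜🟫🟫⬜⬜🟩🔴🟩🟩❓❓❓❓❓
🟩🟩🟫🟩🟩🟫⬜⬜🟩🟩❓❓❓❓❓
⬛⬛⬛⬛⬛⬛⬛⬛⬛⬛⬛⬛⬛⬛⬛
⬛⬛⬛⬛⬛⬛⬛⬛⬛⬛⬛⬛⬛⬛⬛
⬛⬛⬛⬛⬛⬛⬛⬛⬛⬛⬛⬛⬛⬛⬛
⬛⬛⬛⬛⬛⬛⬛⬛⬛⬛⬛⬛⬛⬛⬛
⬛⬛⬛⬛⬛⬛⬛⬛⬛⬛⬛⬛⬛⬛⬛
⬛⬛⬛⬛⬛⬛⬛⬛⬛⬛⬛⬛⬛⬛⬛

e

❓❓❓❓❓❓❓❓❓❓❓❓❓❓❓
❓❓❓❓❓❓❓❓❓❓❓❓❓❓❓
❓❓❓❓❓❓❓❓❓❓❓❓❓❓❓
❓❓❓❓❓❓❓❓❓❓❓❓❓❓❓
❓❓❓❓❓❓❓❓❓❓❓❓❓❓❓
🟩⬜⬜🟩🟫🟩🟫🟩🟩🟩❓❓❓❓❓
🟩🟦⬜🟩🟩⬛🟫⬜🟩🟦❓❓❓❓❓
⬜🟫🟫⬜⬜🟩⬜🔴🟩⬜❓❓❓❓❓
🟩🟫🟩🟩🟫⬜⬜🟩🟩🟫❓❓❓❓❓
⬛⬛⬛⬛⬛⬛⬛⬛⬛⬛⬛⬛⬛⬛⬛
⬛⬛⬛⬛⬛⬛⬛⬛⬛⬛⬛⬛⬛⬛⬛
⬛⬛⬛⬛⬛⬛⬛⬛⬛⬛⬛⬛⬛⬛⬛
⬛⬛⬛⬛⬛⬛⬛⬛⬛⬛⬛⬛⬛⬛⬛
⬛⬛⬛⬛⬛⬛⬛⬛⬛⬛⬛⬛⬛⬛⬛
⬛⬛⬛⬛⬛⬛⬛⬛⬛⬛⬛⬛⬛⬛⬛

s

❓❓❓❓❓❓❓❓❓❓❓❓❓❓❓
❓❓❓❓❓❓❓❓❓❓❓❓❓❓❓
❓❓❓❓❓❓❓❓❓❓❓❓❓❓❓
❓❓❓❓❓❓❓❓❓❓❓❓❓❓❓
🟩⬜⬜🟩🟫🟩🟫🟩🟩🟩❓❓❓❓❓
🟩🟦⬜🟩🟩⬛🟫⬜🟩🟦❓❓❓❓❓
⬜🟫🟫⬜⬜🟩⬜🟩🟩⬜❓❓❓❓❓
🟩🟫🟩🟩🟫⬜⬜🔴🟩🟫❓❓❓❓❓
⬛⬛⬛⬛⬛⬛⬛⬛⬛⬛⬛⬛⬛⬛⬛
⬛⬛⬛⬛⬛⬛⬛⬛⬛⬛⬛⬛⬛⬛⬛
⬛⬛⬛⬛⬛⬛⬛⬛⬛⬛⬛⬛⬛⬛⬛
⬛⬛⬛⬛⬛⬛⬛⬛⬛⬛⬛⬛⬛⬛⬛
⬛⬛⬛⬛⬛⬛⬛⬛⬛⬛⬛⬛⬛⬛⬛
⬛⬛⬛⬛⬛⬛⬛⬛⬛⬛⬛⬛⬛⬛⬛
⬛⬛⬛⬛⬛⬛⬛⬛⬛⬛⬛⬛⬛⬛⬛

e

❓❓❓❓❓❓❓❓❓❓❓❓❓❓❓
❓❓❓❓❓❓❓❓❓❓❓❓❓❓❓
❓❓❓❓❓❓❓❓❓❓❓❓❓❓❓
❓❓❓❓❓❓❓❓❓❓❓❓❓❓❓
⬜⬜🟩🟫🟩🟫🟩🟩🟩❓❓❓❓❓❓
🟦⬜🟩🟩⬛🟫⬜🟩🟦🟩❓❓❓❓❓
🟫🟫⬜⬜🟩⬜🟩🟩⬜🟦❓❓❓❓❓
🟫🟩🟩🟫⬜⬜🟩🔴🟫🟦❓❓❓❓❓
⬛⬛⬛⬛⬛⬛⬛⬛⬛⬛⬛⬛⬛⬛⬛
⬛⬛⬛⬛⬛⬛⬛⬛⬛⬛⬛⬛⬛⬛⬛
⬛⬛⬛⬛⬛⬛⬛⬛⬛⬛⬛⬛⬛⬛⬛
⬛⬛⬛⬛⬛⬛⬛⬛⬛⬛⬛⬛⬛⬛⬛
⬛⬛⬛⬛⬛⬛⬛⬛⬛⬛⬛⬛⬛⬛⬛
⬛⬛⬛⬛⬛⬛⬛⬛⬛⬛⬛⬛⬛⬛⬛
⬛⬛⬛⬛⬛⬛⬛⬛⬛⬛⬛⬛⬛⬛⬛

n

❓❓❓❓❓❓❓❓❓❓❓❓❓❓❓
❓❓❓❓❓❓❓❓❓❓❓❓❓❓❓
❓❓❓❓❓❓❓❓❓❓❓❓❓❓❓
❓❓❓❓❓❓❓❓❓❓❓❓❓❓❓
❓❓❓❓❓❓❓❓❓❓❓❓❓❓❓
⬜⬜🟩🟫🟩🟫🟩🟩🟩⬜❓❓❓❓❓
🟦⬜🟩🟩⬛🟫⬜🟩🟦🟩❓❓❓❓❓
🟫🟫⬜⬜🟩⬜🟩🔴⬜🟦❓❓❓❓❓
🟫🟩🟩🟫⬜⬜🟩🟩🟫🟦❓❓❓❓❓
⬛⬛⬛⬛⬛⬛⬛⬛⬛⬛⬛⬛⬛⬛⬛
⬛⬛⬛⬛⬛⬛⬛⬛⬛⬛⬛⬛⬛⬛⬛
⬛⬛⬛⬛⬛⬛⬛⬛⬛⬛⬛⬛⬛⬛⬛
⬛⬛⬛⬛⬛⬛⬛⬛⬛⬛⬛⬛⬛⬛⬛
⬛⬛⬛⬛⬛⬛⬛⬛⬛⬛⬛⬛⬛⬛⬛
⬛⬛⬛⬛⬛⬛⬛⬛⬛⬛⬛⬛⬛⬛⬛

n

❓❓❓❓❓❓❓❓❓❓❓❓❓❓❓
❓❓❓❓❓❓❓❓❓❓❓❓❓❓❓
❓❓❓❓❓❓❓❓❓❓❓❓❓❓❓
❓❓❓❓❓❓❓❓❓❓❓❓❓❓❓
❓❓❓❓❓❓❓❓❓❓❓❓❓❓❓
❓❓❓❓❓🟦🟫⬜🟩⬜❓❓❓❓❓
⬜⬜🟩🟫🟩🟫🟩🟩🟩⬜❓❓❓❓❓
🟦⬜🟩🟩⬛🟫⬜🔴🟦🟩❓❓❓❓❓
🟫🟫⬜⬜🟩⬜🟩🟩⬜🟦❓❓❓❓❓
🟫🟩🟩🟫⬜⬜🟩🟩🟫🟦❓❓❓❓❓
⬛⬛⬛⬛⬛⬛⬛⬛⬛⬛⬛⬛⬛⬛⬛
⬛⬛⬛⬛⬛⬛⬛⬛⬛⬛⬛⬛⬛⬛⬛
⬛⬛⬛⬛⬛⬛⬛⬛⬛⬛⬛⬛⬛⬛⬛
⬛⬛⬛⬛⬛⬛⬛⬛⬛⬛⬛⬛⬛⬛⬛
⬛⬛⬛⬛⬛⬛⬛⬛⬛⬛⬛⬛⬛⬛⬛

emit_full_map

❓❓❓❓❓❓❓🟦🟫⬜🟩⬜
⬛🟩⬜⬜🟩🟫🟩🟫🟩🟩🟩⬜
⬜🟩🟦⬜🟩🟩⬛🟫⬜🔴🟦🟩
⬜⬜🟫🟫⬜⬜🟩⬜🟩🟩⬜🟦
🟩🟩🟫🟩🟩🟫⬜⬜🟩🟩🟫🟦

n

❓❓❓❓❓❓❓❓❓❓❓❓❓❓❓
❓❓❓❓❓❓❓❓❓❓❓❓❓❓❓
❓❓❓❓❓❓❓❓❓❓❓❓❓❓❓
❓❓❓❓❓❓❓❓❓❓❓❓❓❓❓
❓❓❓❓❓❓❓❓❓❓❓❓❓❓❓
❓❓❓❓❓⬛🟫🟩🟩🟩❓❓❓❓❓
❓❓❓❓❓🟦🟫⬜🟩⬜❓❓❓❓❓
⬜⬜🟩🟫🟩🟫🟩🔴🟩⬜❓❓❓❓❓
🟦⬜🟩🟩⬛🟫⬜🟩🟦🟩❓❓❓❓❓
🟫🟫⬜⬜🟩⬜🟩🟩⬜🟦❓❓❓❓❓
🟫🟩🟩🟫⬜⬜🟩🟩🟫🟦❓❓❓❓❓
⬛⬛⬛⬛⬛⬛⬛⬛⬛⬛⬛⬛⬛⬛⬛
⬛⬛⬛⬛⬛⬛⬛⬛⬛⬛⬛⬛⬛⬛⬛
⬛⬛⬛⬛⬛⬛⬛⬛⬛⬛⬛⬛⬛⬛⬛
⬛⬛⬛⬛⬛⬛⬛⬛⬛⬛⬛⬛⬛⬛⬛

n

❓❓❓❓❓❓❓❓❓❓❓❓❓❓❓
❓❓❓❓❓❓❓❓❓❓❓❓❓❓❓
❓❓❓❓❓❓❓❓❓❓❓❓❓❓❓
❓❓❓❓❓❓❓❓❓❓❓❓❓❓❓
❓❓❓❓❓❓❓❓❓❓❓❓❓❓❓
❓❓❓❓❓⬜🟩🟦🟩🟩❓❓❓❓❓
❓❓❓❓❓⬛🟫🟩🟩🟩❓❓❓❓❓
❓❓❓❓❓🟦🟫🔴🟩⬜❓❓❓❓❓
⬜⬜🟩🟫🟩🟫🟩🟩🟩⬜❓❓❓❓❓
🟦⬜🟩🟩⬛🟫⬜🟩🟦🟩❓❓❓❓❓
🟫🟫⬜⬜🟩⬜🟩🟩⬜🟦❓❓❓❓❓
🟫🟩🟩🟫⬜⬜🟩🟩🟫🟦❓❓❓❓❓
⬛⬛⬛⬛⬛⬛⬛⬛⬛⬛⬛⬛⬛⬛⬛
⬛⬛⬛⬛⬛⬛⬛⬛⬛⬛⬛⬛⬛⬛⬛
⬛⬛⬛⬛⬛⬛⬛⬛⬛⬛⬛⬛⬛⬛⬛

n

❓❓❓❓❓❓❓❓❓❓❓❓❓❓❓
❓❓❓❓❓❓❓❓❓❓❓❓❓❓❓
❓❓❓❓❓❓❓❓❓❓❓❓❓❓❓
❓❓❓❓❓❓❓❓❓❓❓❓❓❓❓
❓❓❓❓❓❓❓❓❓❓❓❓❓❓❓
❓❓❓❓❓🟩🟩⬜🟩⬜❓❓❓❓❓
❓❓❓❓❓⬜🟩🟦🟩🟩❓❓❓❓❓
❓❓❓❓❓⬛🟫🔴🟩🟩❓❓❓❓❓
❓❓❓❓❓🟦🟫⬜🟩⬜❓❓❓❓❓
⬜⬜🟩🟫🟩🟫🟩🟩🟩⬜❓❓❓❓❓
🟦⬜🟩🟩⬛🟫⬜🟩🟦🟩❓❓❓❓❓
🟫🟫⬜⬜🟩⬜🟩🟩⬜🟦❓❓❓❓❓
🟫🟩🟩🟫⬜⬜🟩🟩🟫🟦❓❓❓❓❓
⬛⬛⬛⬛⬛⬛⬛⬛⬛⬛⬛⬛⬛⬛⬛
⬛⬛⬛⬛⬛⬛⬛⬛⬛⬛⬛⬛⬛⬛⬛

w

❓❓❓❓❓❓❓❓❓❓❓❓❓❓❓
❓❓❓❓❓❓❓❓❓❓❓❓❓❓❓
❓❓❓❓❓❓❓❓❓❓❓❓❓❓❓
❓❓❓❓❓❓❓❓❓❓❓❓❓❓❓
❓❓❓❓❓❓❓❓❓❓❓❓❓❓❓
❓❓❓❓❓🟩🟩🟩⬜🟩⬜❓❓❓❓
❓❓❓❓❓🟩⬜🟩🟦🟩🟩❓❓❓❓
❓❓❓❓❓🟫⬛🔴🟩🟩🟩❓❓❓❓
❓❓❓❓❓🟩🟦🟫⬜🟩⬜❓❓❓❓
🟩⬜⬜🟩🟫🟩🟫🟩🟩🟩⬜❓❓❓❓
🟩🟦⬜🟩🟩⬛🟫⬜🟩🟦🟩❓❓❓❓
⬜🟫🟫⬜⬜🟩⬜🟩🟩⬜🟦❓❓❓❓
🟩🟫🟩🟩🟫⬜⬜🟩🟩🟫🟦❓❓❓❓
⬛⬛⬛⬛⬛⬛⬛⬛⬛⬛⬛⬛⬛⬛⬛
⬛⬛⬛⬛⬛⬛⬛⬛⬛⬛⬛⬛⬛⬛⬛

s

❓❓❓❓❓❓❓❓❓❓❓❓❓❓❓
❓❓❓❓❓❓❓❓❓❓❓❓❓❓❓
❓❓❓❓❓❓❓❓❓❓❓❓❓❓❓
❓❓❓❓❓❓❓❓❓❓❓❓❓❓❓
❓❓❓❓❓🟩🟩🟩⬜🟩⬜❓❓❓❓
❓❓❓❓❓🟩⬜🟩🟦🟩🟩❓❓❓❓
❓❓❓❓❓🟫⬛🟫🟩🟩🟩❓❓❓❓
❓❓❓❓❓🟩🟦🔴⬜🟩⬜❓❓❓❓
🟩⬜⬜🟩🟫🟩🟫🟩🟩🟩⬜❓❓❓❓
🟩🟦⬜🟩🟩⬛🟫⬜🟩🟦🟩❓❓❓❓
⬜🟫🟫⬜⬜🟩⬜🟩🟩⬜🟦❓❓❓❓
🟩🟫🟩🟩🟫⬜⬜🟩🟩🟫🟦❓❓❓❓
⬛⬛⬛⬛⬛⬛⬛⬛⬛⬛⬛⬛⬛⬛⬛
⬛⬛⬛⬛⬛⬛⬛⬛⬛⬛⬛⬛⬛⬛⬛
⬛⬛⬛⬛⬛⬛⬛⬛⬛⬛⬛⬛⬛⬛⬛

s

❓❓❓❓❓❓❓❓❓❓❓❓❓❓❓
❓❓❓❓❓❓❓❓❓❓❓❓❓❓❓
❓❓❓❓❓❓❓❓❓❓❓❓❓❓❓
❓❓❓❓❓🟩🟩🟩⬜🟩⬜❓❓❓❓
❓❓❓❓❓🟩⬜🟩🟦🟩🟩❓❓❓❓
❓❓❓❓❓🟫⬛🟫🟩🟩🟩❓❓❓❓
❓❓❓❓❓🟩🟦🟫⬜🟩⬜❓❓❓❓
🟩⬜⬜🟩🟫🟩🟫🔴🟩🟩⬜❓❓❓❓
🟩🟦⬜🟩🟩⬛🟫⬜🟩🟦🟩❓❓❓❓
⬜🟫🟫⬜⬜🟩⬜🟩🟩⬜🟦❓❓❓❓
🟩🟫🟩🟩🟫⬜⬜🟩🟩🟫🟦❓❓❓❓
⬛⬛⬛⬛⬛⬛⬛⬛⬛⬛⬛⬛⬛⬛⬛
⬛⬛⬛⬛⬛⬛⬛⬛⬛⬛⬛⬛⬛⬛⬛
⬛⬛⬛⬛⬛⬛⬛⬛⬛⬛⬛⬛⬛⬛⬛
⬛⬛⬛⬛⬛⬛⬛⬛⬛⬛⬛⬛⬛⬛⬛

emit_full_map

❓❓❓❓❓❓🟩🟩🟩⬜🟩⬜
❓❓❓❓❓❓🟩⬜🟩🟦🟩🟩
❓❓❓❓❓❓🟫⬛🟫🟩🟩🟩
❓❓❓❓❓❓🟩🟦🟫⬜🟩⬜
⬛🟩⬜⬜🟩🟫🟩🟫🔴🟩🟩⬜
⬜🟩🟦⬜🟩🟩⬛🟫⬜🟩🟦🟩
⬜⬜🟫🟫⬜⬜🟩⬜🟩🟩⬜🟦
🟩🟩🟫🟩🟩🟫⬜⬜🟩🟩🟫🟦
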